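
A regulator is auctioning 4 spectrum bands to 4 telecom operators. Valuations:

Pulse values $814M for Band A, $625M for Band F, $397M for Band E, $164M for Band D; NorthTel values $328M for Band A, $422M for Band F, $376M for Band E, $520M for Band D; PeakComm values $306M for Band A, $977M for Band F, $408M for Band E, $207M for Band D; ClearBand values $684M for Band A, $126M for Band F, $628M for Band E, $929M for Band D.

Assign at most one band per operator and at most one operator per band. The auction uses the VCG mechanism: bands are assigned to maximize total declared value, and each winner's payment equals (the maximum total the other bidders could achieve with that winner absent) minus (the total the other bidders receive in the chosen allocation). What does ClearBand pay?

ClearBand pays $144M.

Efficient allocation: Pulse→Band A ($814M), NorthTel→Band E ($376M), PeakComm→Band F ($977M), ClearBand→Band D ($929M); total welfare W = $3096M.
ClearBand receives Band D at value $929M, so the others get W − 929 = $2167M.
Without ClearBand: best allocation of the remaining 3 bidders over all 4 bands is Pulse→Band A ($814M), NorthTel→Band D ($520M), PeakComm→Band F ($977M), total $2311M.
VCG payment = (others' best without ClearBand) − (others' welfare with ClearBand) = 2311 − 2167 = $144M.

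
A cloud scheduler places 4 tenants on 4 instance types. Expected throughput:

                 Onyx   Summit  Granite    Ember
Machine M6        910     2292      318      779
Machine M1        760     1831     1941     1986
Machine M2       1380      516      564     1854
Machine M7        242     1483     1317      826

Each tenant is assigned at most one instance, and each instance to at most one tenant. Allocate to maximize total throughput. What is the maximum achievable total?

Optimal: Onyx→Machine M2 (1380 ops/s), Summit→Machine M6 (2292 ops/s), Granite→Machine M7 (1317 ops/s), Ember→Machine M1 (1986 ops/s) — total 1380+2292+1317+1986 = 6975 ops/s.
Row-greedy (each tenant in turn takes its best remaining instance) gives 6439 ops/s, worse by 536.
Next-best assignment: Onyx→Machine M2, Summit→Machine M6, Granite→Machine M1, Ember→Machine M7 = 6439 ops/s.

Max total: 6975 ops/s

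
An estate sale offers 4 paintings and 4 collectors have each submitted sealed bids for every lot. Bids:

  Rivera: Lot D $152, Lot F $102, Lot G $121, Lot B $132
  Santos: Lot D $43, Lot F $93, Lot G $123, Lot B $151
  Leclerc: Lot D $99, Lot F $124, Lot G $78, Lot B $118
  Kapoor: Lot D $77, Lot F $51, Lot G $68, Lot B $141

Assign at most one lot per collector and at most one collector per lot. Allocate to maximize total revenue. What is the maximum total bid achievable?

This is the linear assignment problem.
Optimal: Rivera→Lot D ($152), Santos→Lot G ($123), Leclerc→Lot F ($124), Kapoor→Lot B ($141) — total 152+123+124+141 = $540.
Row-greedy (each collector in turn takes its best remaining lot) gives $495, worse by 45.
Checked against all permutations: $540 is optimal.

Maximum total: $540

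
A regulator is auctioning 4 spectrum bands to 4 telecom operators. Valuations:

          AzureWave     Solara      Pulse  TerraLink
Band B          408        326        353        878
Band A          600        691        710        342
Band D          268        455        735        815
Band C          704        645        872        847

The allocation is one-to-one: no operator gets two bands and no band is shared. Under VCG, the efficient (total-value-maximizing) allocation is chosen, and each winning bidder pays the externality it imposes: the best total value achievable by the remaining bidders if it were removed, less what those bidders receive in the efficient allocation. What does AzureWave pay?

AzureWave pays $137M.

Efficient allocation: AzureWave→Band C ($704M), Solara→Band A ($691M), Pulse→Band D ($735M), TerraLink→Band B ($878M); total welfare W = $3008M.
AzureWave receives Band C at value $704M, so the others get W − 704 = $2304M.
Without AzureWave: best allocation of the remaining 3 bidders over all 4 bands is Solara→Band A ($691M), Pulse→Band C ($872M), TerraLink→Band B ($878M), total $2441M.
VCG payment = (others' best without AzureWave) − (others' welfare with AzureWave) = 2441 − 2304 = $137M.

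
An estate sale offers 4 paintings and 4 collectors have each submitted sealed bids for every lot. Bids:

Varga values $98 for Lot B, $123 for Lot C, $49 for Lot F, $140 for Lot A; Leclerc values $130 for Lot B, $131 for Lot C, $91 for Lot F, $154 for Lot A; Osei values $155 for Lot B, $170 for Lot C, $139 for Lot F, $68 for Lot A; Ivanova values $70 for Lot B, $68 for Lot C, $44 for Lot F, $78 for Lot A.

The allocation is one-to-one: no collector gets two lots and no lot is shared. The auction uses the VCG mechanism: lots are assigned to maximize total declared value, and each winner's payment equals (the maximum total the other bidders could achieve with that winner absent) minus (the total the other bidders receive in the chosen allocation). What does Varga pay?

Efficient allocation: Varga→Lot C ($123), Leclerc→Lot A ($154), Osei→Lot F ($139), Ivanova→Lot B ($70); total welfare W = $486.
Varga receives Lot C at value $123, so the others get W − 123 = $363.
Without Varga: best allocation of the remaining 3 bidders over all 4 lots is Leclerc→Lot A ($154), Osei→Lot C ($170), Ivanova→Lot B ($70), total $394.
VCG payment = (others' best without Varga) − (others' welfare with Varga) = 394 − 363 = $31.

Varga pays $31.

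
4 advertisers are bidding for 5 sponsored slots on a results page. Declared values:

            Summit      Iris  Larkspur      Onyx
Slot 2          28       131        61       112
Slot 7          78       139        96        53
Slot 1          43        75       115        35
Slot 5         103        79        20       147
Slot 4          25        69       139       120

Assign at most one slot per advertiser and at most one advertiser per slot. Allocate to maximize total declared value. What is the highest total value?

This is a one-to-one assignment (maximum-weight bipartite matching).
Optimal: Summit→Slot 7 ($78), Iris→Slot 2 ($131), Larkspur→Slot 4 ($139), Onyx→Slot 5 ($147) — total 78+131+139+147 = $495.

Maximum total: $495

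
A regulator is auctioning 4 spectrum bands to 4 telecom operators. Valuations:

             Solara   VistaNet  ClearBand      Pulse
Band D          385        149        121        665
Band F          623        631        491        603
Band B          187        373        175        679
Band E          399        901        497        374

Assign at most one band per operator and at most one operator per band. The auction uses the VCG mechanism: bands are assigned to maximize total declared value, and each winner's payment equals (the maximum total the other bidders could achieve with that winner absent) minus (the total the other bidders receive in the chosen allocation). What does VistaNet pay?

VistaNet pays $244M.

Efficient allocation: Solara→Band D ($385M), VistaNet→Band E ($901M), ClearBand→Band F ($491M), Pulse→Band B ($679M); total welfare W = $2456M.
VistaNet receives Band E at value $901M, so the others get W − 901 = $1555M.
Without VistaNet: best allocation of the remaining 3 bidders over all 4 bands is Solara→Band F ($623M), ClearBand→Band E ($497M), Pulse→Band B ($679M), total $1799M.
VCG payment = (others' best without VistaNet) − (others' welfare with VistaNet) = 1799 − 1555 = $244M.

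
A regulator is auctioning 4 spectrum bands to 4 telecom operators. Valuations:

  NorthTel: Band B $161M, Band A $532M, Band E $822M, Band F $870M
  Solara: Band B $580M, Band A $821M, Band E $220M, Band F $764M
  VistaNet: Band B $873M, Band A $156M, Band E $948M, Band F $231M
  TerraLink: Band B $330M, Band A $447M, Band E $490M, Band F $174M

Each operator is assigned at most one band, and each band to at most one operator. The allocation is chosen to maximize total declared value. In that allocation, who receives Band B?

VistaNet receives Band B.

Optimal: NorthTel→Band F ($870M), Solara→Band A ($821M), VistaNet→Band B ($873M), TerraLink→Band E ($490M) — total 870+821+873+490 = $3054M.
Swapping TerraLink↔Solara (TerraLink→Band A $447M, Solara→Band E $220M) loses 644.
VistaNet's own top band is Band E ($948M), but forcing VistaNet→Band E and reassigning the rest optimally gives only $2969M — worse by 85.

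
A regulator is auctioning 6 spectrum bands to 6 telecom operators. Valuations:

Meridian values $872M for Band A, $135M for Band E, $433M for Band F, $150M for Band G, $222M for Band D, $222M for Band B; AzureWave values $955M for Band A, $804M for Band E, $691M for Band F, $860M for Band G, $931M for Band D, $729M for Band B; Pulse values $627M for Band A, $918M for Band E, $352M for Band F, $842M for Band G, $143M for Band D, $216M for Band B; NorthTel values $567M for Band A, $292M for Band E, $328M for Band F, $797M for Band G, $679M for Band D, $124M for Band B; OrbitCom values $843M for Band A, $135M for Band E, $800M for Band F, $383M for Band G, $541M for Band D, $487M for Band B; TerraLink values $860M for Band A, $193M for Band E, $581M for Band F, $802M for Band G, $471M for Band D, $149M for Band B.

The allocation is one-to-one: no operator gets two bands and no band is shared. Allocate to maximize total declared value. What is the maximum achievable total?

Max total: $4800M

Optimal: Meridian→Band A ($872M), AzureWave→Band B ($729M), Pulse→Band E ($918M), NorthTel→Band D ($679M), OrbitCom→Band F ($800M), TerraLink→Band G ($802M) — total 872+729+918+679+800+802 = $4800M.
Row-greedy (each operator in turn takes its best remaining band) gives $4467M, worse by 333.
Checked against all permutations: $4800M is optimal.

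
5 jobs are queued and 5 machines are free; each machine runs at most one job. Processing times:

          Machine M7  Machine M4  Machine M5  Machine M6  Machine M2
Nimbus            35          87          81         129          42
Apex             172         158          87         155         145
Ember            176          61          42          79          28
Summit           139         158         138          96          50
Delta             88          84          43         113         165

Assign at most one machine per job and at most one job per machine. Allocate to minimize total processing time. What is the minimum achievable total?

Min total: 330 min

Optimal: Nimbus→Machine M7 (35 min), Apex→Machine M5 (87 min), Ember→Machine M2 (28 min), Summit→Machine M6 (96 min), Delta→Machine M4 (84 min) — total 35+87+28+96+84 = 330 min.
Column-greedy (each machine in turn goes to its cheapest remaining job) gives 380 min, worse by 50.
Swapping Nimbus↔Summit (Nimbus→Machine M6 129 min, Summit→Machine M7 139 min) adds 137.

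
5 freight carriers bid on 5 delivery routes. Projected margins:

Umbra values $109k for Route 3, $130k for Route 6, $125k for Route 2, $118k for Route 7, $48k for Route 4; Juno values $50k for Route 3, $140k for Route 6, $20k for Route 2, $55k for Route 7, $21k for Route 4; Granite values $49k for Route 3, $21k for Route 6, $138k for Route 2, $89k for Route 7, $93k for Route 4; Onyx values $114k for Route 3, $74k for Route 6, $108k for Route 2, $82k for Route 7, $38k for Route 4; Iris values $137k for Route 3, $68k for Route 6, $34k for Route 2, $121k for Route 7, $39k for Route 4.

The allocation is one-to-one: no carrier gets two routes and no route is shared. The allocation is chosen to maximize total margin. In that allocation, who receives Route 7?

Umbra receives Route 7.

Treat this as an assignment problem: match each carrier to one route.
Optimal: Umbra→Route 7 ($118k), Juno→Route 6 ($140k), Granite→Route 4 ($93k), Onyx→Route 2 ($108k), Iris→Route 3 ($137k) — total 118+140+93+108+137 = $596k.
Row-greedy (each carrier in turn takes its best remaining route) gives $476k, worse by 120.
Next-best assignment: Umbra→Route 2, Juno→Route 6, Granite→Route 4, Onyx→Route 3, Iris→Route 7 = $593k.
Swapping Granite↔Umbra (Granite→Route 7 $89k, Umbra→Route 4 $48k) loses 74.
Umbra's own top route is Route 6 ($130k), but forcing Umbra→Route 6 and reassigning the rest optimally gives only $524k — worse by 72.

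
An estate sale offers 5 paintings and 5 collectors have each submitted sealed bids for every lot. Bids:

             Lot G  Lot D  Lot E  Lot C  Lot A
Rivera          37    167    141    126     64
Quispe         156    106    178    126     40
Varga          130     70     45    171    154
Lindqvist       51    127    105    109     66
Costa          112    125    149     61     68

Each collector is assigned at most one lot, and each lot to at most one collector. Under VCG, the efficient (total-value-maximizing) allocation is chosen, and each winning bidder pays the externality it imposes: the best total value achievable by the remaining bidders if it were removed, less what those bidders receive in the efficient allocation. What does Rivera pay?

Rivera pays $35.

Efficient allocation: Rivera→Lot D ($167), Quispe→Lot G ($156), Varga→Lot A ($154), Lindqvist→Lot C ($109), Costa→Lot E ($149); total welfare W = $735.
Rivera receives Lot D at value $167, so the others get W − 167 = $568.
Without Rivera: best allocation of the remaining 4 bidders over all 5 lots is Quispe→Lot G ($156), Varga→Lot C ($171), Lindqvist→Lot D ($127), Costa→Lot E ($149), total $603.
VCG payment = (others' best without Rivera) − (others' welfare with Rivera) = 603 − 568 = $35.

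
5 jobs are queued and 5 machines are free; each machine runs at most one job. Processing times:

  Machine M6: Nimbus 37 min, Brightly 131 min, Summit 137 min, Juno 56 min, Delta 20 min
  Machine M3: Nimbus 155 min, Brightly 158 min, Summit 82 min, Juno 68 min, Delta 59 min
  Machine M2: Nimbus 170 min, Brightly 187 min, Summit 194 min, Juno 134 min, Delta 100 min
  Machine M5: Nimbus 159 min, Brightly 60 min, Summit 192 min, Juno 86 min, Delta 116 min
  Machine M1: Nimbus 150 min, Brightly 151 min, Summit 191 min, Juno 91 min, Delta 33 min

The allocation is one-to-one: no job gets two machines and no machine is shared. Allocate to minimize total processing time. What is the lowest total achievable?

Minimum total: 346 min

Optimal: Nimbus→Machine M6 (37 min), Brightly→Machine M5 (60 min), Summit→Machine M3 (82 min), Juno→Machine M2 (134 min), Delta→Machine M1 (33 min) — total 37+60+82+134+33 = 346 min.
Min-entry greedy (repeatedly take the single cheapest remaining cell) gives 492 min, worse by 146.
No other one-to-one assignment undercuts 346 min.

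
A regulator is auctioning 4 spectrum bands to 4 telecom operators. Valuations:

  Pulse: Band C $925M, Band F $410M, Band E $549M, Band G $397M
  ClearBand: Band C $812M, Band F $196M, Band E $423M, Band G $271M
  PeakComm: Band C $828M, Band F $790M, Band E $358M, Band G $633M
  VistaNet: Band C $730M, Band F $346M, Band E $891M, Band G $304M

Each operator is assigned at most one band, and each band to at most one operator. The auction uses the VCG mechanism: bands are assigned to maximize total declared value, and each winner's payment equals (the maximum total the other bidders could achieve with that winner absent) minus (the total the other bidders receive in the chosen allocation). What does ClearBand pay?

ClearBand pays $528M.

Efficient allocation: Pulse→Band G ($397M), ClearBand→Band C ($812M), PeakComm→Band F ($790M), VistaNet→Band E ($891M); total welfare W = $2890M.
ClearBand receives Band C at value $812M, so the others get W − 812 = $2078M.
Without ClearBand: best allocation of the remaining 3 bidders over all 4 bands is Pulse→Band C ($925M), PeakComm→Band F ($790M), VistaNet→Band E ($891M), total $2606M.
VCG payment = (others' best without ClearBand) − (others' welfare with ClearBand) = 2606 − 2078 = $528M.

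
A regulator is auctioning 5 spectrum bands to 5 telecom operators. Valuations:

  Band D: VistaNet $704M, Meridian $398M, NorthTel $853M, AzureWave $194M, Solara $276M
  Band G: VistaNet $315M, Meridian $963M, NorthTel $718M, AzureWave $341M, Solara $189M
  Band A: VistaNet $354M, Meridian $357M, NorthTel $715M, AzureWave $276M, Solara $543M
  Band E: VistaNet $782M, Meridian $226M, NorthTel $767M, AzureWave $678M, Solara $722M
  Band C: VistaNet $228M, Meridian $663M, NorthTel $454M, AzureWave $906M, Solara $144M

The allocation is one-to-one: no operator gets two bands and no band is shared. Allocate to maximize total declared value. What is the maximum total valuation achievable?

This is a one-to-one assignment (maximum-weight bipartite matching).
Optimal: VistaNet→Band E ($782M), Meridian→Band G ($963M), NorthTel→Band D ($853M), AzureWave→Band C ($906M), Solara→Band A ($543M) — total 782+963+853+906+543 = $4047M.
Next-best assignment: VistaNet→Band D, Meridian→Band G, NorthTel→Band A, AzureWave→Band C, Solara→Band E = $4010M.
Every other assignment is strictly worse.

Maximum total: $4047M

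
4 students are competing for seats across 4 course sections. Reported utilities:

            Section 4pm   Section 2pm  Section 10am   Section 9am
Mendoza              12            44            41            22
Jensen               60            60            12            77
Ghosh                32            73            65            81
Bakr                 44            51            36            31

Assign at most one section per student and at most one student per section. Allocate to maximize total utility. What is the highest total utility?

Optimal: Mendoza→Section 10am (41 points), Jensen→Section 9am (77 points), Ghosh→Section 2pm (73 points), Bakr→Section 4pm (44 points) — total 41+77+73+44 = 235 points.
Max-entry greedy (repeatedly take the single best remaining cell) gives 233 points, worse by 2.
Next-best assignment: Mendoza→Section 10am, Jensen→Section 4pm, Ghosh→Section 9am, Bakr→Section 2pm = 233 points.
Checked against all permutations: 235 points is optimal.

Maximum total: 235 points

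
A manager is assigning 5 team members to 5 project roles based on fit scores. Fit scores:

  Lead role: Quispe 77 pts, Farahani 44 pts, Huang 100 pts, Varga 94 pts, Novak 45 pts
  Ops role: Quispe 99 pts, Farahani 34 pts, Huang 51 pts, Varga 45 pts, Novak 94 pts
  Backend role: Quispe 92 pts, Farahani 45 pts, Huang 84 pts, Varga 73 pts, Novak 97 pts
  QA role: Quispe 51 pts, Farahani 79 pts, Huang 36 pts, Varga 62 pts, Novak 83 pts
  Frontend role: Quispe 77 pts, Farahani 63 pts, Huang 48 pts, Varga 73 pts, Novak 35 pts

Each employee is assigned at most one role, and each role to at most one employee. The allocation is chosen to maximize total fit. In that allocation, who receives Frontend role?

This is a one-to-one assignment (maximum-weight bipartite matching).
Optimal: Quispe→Ops role (99 pts), Farahani→QA role (79 pts), Huang→Lead role (100 pts), Varga→Frontend role (73 pts), Novak→Backend role (97 pts) — total 99+79+100+73+97 = 448 pts.
Row-greedy (each employee in turn takes its best remaining role) gives 386 pts, worse by 62.
Swapping Varga↔Novak (Varga→Backend role 73 pts, Novak→Frontend role 35 pts) loses 62.
Varga's own top role is Lead role (94 pts), but forcing Varga→Lead role and reassigning the rest optimally gives only 428 pts — worse by 20.

Varga receives Frontend role.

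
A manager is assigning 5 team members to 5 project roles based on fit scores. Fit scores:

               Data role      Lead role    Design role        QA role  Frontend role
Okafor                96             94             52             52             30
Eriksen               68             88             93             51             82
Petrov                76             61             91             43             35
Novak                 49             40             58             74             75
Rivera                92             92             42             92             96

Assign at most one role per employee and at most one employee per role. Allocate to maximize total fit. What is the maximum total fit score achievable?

Max total: 445 pts

Optimal: Okafor→Data role (96 pts), Eriksen→Lead role (88 pts), Petrov→Design role (91 pts), Novak→QA role (74 pts), Rivera→Frontend role (96 pts) — total 96+88+91+74+96 = 445 pts.
Row-greedy (each employee in turn takes its best remaining role) gives 417 pts, worse by 28.
Next-best assignment: Okafor→Data role, Eriksen→Lead role, Petrov→Design role, Novak→Frontend role, Rivera→QA role = 442 pts.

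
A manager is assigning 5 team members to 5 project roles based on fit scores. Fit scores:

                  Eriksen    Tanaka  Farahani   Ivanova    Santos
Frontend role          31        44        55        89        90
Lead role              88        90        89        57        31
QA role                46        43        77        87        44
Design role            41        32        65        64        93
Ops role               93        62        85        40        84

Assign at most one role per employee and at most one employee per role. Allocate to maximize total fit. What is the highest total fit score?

Maximum total: 442 pts

This is the linear assignment problem.
Optimal: Eriksen→Ops role (93 pts), Tanaka→Lead role (90 pts), Farahani→QA role (77 pts), Ivanova→Frontend role (89 pts), Santos→Design role (93 pts) — total 93+90+77+89+93 = 442 pts.
Column-greedy (each role in turn goes to its best remaining employee) gives 425 pts, worse by 17.
Next-best assignment: Eriksen→Ops role, Tanaka→Lead role, Farahani→Design role, Ivanova→QA role, Santos→Frontend role = 425 pts.
No other one-to-one assignment exceeds 442 pts.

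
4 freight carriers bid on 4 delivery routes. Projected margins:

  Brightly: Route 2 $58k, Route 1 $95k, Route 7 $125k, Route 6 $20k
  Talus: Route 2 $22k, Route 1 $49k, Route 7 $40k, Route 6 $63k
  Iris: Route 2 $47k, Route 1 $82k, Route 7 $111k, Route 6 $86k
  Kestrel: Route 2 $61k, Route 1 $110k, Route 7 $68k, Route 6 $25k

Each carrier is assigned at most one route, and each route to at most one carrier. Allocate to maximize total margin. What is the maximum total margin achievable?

Optimal: Brightly→Route 7 ($125k), Talus→Route 6 ($63k), Iris→Route 2 ($47k), Kestrel→Route 1 ($110k) — total 125+63+47+110 = $345k.
Every other assignment is strictly worse.

Maximum total: $345k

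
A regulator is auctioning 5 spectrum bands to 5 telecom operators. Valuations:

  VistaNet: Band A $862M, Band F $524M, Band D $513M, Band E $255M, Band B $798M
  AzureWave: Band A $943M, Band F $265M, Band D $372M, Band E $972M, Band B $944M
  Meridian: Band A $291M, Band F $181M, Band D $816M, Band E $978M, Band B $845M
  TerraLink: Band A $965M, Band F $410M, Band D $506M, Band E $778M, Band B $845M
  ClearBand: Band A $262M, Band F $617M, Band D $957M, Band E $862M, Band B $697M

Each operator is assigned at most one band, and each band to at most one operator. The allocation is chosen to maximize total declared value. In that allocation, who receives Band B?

AzureWave receives Band B.

Treat this as an assignment problem: match each operator to one band.
Optimal: VistaNet→Band F ($524M), AzureWave→Band B ($944M), Meridian→Band E ($978M), TerraLink→Band A ($965M), ClearBand→Band D ($957M) — total 524+944+978+965+957 = $4368M.
Row-greedy (each operator in turn takes its best remaining band) gives $3802M, worse by 566.
Swapping Meridian↔VistaNet (Meridian→Band F $181M, VistaNet→Band E $255M) loses 1066.
Checked against all permutations: $4368M is optimal.
AzureWave's own top band is Band E ($972M), but forcing AzureWave→Band E and reassigning the rest optimally gives only $4263M — worse by 105.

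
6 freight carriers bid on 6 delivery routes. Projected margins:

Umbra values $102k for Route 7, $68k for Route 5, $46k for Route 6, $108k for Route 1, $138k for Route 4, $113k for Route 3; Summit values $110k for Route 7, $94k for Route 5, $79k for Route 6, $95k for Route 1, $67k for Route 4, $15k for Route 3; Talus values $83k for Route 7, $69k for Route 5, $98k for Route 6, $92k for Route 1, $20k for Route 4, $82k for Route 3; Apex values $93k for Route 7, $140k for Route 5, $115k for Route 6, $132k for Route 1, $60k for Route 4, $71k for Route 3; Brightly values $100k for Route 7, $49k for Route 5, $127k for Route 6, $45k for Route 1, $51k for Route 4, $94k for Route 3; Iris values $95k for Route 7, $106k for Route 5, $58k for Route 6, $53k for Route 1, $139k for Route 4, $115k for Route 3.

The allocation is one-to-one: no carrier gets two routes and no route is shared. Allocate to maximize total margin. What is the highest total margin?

This is the linear assignment problem.
Optimal: Umbra→Route 4 ($138k), Summit→Route 7 ($110k), Talus→Route 1 ($92k), Apex→Route 5 ($140k), Brightly→Route 6 ($127k), Iris→Route 3 ($115k) — total 138+110+92+140+127+115 = $722k.
Column-greedy (each route in turn goes to its best remaining carrier) gives $706k, worse by 16.
Next-best assignment: Umbra→Route 3, Summit→Route 7, Talus→Route 1, Apex→Route 5, Brightly→Route 6, Iris→Route 4 = $721k.
Swapping Iris↔Apex (Iris→Route 5 $106k, Apex→Route 3 $71k) loses 78.

Max total: $722k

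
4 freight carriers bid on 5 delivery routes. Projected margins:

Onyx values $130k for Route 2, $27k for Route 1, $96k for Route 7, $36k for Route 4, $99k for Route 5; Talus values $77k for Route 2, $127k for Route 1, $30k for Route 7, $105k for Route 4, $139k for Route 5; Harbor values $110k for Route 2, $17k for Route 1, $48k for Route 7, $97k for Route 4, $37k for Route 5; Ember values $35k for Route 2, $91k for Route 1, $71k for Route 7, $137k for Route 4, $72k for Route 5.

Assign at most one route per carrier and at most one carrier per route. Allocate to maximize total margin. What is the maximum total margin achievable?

This is the linear assignment problem.
Optimal: Onyx→Route 7 ($96k), Talus→Route 5 ($139k), Harbor→Route 2 ($110k), Ember→Route 4 ($137k) — total 96+139+110+137 = $482k.
Column-greedy (each route in turn goes to its best remaining carrier) gives $425k, worse by 57.

Maximum total: $482k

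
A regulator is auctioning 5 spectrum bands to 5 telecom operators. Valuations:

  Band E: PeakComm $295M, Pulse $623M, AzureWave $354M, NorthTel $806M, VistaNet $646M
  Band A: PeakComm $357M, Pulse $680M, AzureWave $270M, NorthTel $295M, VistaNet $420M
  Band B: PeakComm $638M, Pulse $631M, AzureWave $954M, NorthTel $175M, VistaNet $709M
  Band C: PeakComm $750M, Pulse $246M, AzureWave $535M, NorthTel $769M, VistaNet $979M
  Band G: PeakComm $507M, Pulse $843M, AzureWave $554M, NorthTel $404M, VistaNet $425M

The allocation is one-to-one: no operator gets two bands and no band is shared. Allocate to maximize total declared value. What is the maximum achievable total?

Treat this as an assignment problem: match each operator to one band.
Optimal: PeakComm→Band A ($357M), Pulse→Band G ($843M), AzureWave→Band B ($954M), NorthTel→Band E ($806M), VistaNet→Band C ($979M) — total 357+843+954+806+979 = $3939M.
Column-greedy (each band in turn goes to its best remaining operator) gives $3926M, worse by 13.
No other one-to-one assignment exceeds $3939M.

Maximum total: $3939M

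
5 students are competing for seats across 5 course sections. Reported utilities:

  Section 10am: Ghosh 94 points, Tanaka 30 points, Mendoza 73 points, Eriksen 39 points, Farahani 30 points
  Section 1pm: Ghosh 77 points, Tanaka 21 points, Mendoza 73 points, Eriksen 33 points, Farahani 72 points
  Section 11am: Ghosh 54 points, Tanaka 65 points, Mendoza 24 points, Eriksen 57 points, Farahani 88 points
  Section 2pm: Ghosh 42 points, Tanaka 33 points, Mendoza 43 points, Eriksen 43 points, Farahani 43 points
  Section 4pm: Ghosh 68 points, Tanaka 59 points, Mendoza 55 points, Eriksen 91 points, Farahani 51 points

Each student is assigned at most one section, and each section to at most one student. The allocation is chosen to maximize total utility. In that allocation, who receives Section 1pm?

Treat this as an assignment problem: match each student to one section.
Optimal: Ghosh→Section 10am (94 points), Tanaka→Section 2pm (33 points), Mendoza→Section 1pm (73 points), Eriksen→Section 4pm (91 points), Farahani→Section 11am (88 points) — total 94+33+73+91+88 = 379 points.
Row-greedy (each student in turn takes its best remaining section) gives 366 points, worse by 13.
Checked against all permutations: 379 points is optimal.
Mendoza's own top section is Section 10am (73 points), but forcing Mendoza→Section 10am and reassigning the rest optimally gives only 362 points — worse by 17.

Mendoza receives Section 1pm.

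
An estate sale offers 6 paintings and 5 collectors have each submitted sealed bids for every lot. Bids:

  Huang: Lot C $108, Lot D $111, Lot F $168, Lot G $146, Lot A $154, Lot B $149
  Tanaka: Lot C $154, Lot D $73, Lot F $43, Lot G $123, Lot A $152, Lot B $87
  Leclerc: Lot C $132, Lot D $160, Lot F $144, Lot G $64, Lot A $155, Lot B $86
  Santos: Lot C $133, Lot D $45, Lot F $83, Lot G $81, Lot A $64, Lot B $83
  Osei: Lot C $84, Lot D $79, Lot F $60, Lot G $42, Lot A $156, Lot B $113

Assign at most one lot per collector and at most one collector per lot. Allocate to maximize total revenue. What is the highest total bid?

Max total: $740

Optimal: Huang→Lot F ($168), Tanaka→Lot G ($123), Leclerc→Lot D ($160), Santos→Lot C ($133), Osei→Lot A ($156) — total 168+123+160+133+156 = $740.
Swapping Santos↔Leclerc (Santos→Lot D $45, Leclerc→Lot C $132) loses 116.
Checked against all permutations: $740 is optimal.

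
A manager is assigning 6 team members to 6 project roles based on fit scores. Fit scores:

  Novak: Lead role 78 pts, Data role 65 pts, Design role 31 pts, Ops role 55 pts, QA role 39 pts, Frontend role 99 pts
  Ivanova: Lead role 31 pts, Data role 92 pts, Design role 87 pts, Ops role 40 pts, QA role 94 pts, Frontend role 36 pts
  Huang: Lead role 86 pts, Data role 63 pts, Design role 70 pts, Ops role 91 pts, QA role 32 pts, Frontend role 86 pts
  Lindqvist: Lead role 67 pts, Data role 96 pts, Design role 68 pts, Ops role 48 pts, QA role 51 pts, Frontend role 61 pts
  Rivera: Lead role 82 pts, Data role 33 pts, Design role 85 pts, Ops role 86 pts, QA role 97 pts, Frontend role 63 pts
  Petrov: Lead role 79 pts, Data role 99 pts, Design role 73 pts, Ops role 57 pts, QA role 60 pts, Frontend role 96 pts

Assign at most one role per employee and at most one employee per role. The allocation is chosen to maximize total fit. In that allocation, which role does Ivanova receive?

Ivanova receives Design role.

Optimal: Novak→Frontend role (99 pts), Ivanova→Design role (87 pts), Huang→Ops role (91 pts), Lindqvist→Data role (96 pts), Rivera→QA role (97 pts), Petrov→Lead role (79 pts) — total 99+87+91+96+97+79 = 549 pts.
Column-greedy (each role in turn goes to its best remaining employee) gives 508 pts, worse by 41.
Next-best assignment: Novak→Lead role, Ivanova→Design role, Huang→Ops role, Lindqvist→Data role, Rivera→QA role, Petrov→Frontend role = 545 pts.
Ivanova's own top role is QA role (94 pts), but forcing Ivanova→QA role and reassigning the rest optimally gives only 544 pts — worse by 5.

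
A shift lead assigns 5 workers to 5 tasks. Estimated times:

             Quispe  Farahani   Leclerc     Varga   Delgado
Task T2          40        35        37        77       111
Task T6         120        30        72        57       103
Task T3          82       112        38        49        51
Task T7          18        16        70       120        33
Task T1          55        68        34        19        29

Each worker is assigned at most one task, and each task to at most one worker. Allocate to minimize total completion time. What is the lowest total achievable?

Minimum total: 155 min

Optimal: Quispe→Task T7 (18 min), Farahani→Task T6 (30 min), Leclerc→Task T2 (37 min), Varga→Task T1 (19 min), Delgado→Task T3 (51 min) — total 18+30+37+19+51 = 155 min.
Next-best assignment: Quispe→Task T2, Farahani→Task T6, Leclerc→Task T3, Varga→Task T1, Delgado→Task T7 = 160 min.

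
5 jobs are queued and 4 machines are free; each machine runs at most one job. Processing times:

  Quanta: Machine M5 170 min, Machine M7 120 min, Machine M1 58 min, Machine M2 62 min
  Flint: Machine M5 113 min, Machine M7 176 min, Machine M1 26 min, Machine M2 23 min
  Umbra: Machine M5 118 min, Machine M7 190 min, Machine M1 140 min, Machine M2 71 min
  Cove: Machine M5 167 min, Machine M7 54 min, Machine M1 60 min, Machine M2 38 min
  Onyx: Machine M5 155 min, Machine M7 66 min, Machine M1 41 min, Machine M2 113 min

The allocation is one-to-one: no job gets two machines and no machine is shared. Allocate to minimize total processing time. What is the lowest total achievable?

Minimum total: 236 min

Optimal: Umbra→Machine M5 (118 min), Cove→Machine M7 (54 min), Onyx→Machine M1 (41 min), Flint→Machine M2 (23 min) — total 118+54+41+23 = 236 min.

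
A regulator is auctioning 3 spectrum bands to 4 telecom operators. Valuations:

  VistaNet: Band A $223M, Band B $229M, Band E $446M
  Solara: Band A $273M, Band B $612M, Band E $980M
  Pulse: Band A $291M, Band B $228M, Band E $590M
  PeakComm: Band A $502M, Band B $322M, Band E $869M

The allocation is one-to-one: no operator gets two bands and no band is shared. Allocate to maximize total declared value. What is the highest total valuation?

Maximum total: $1772M

Optimal: Pulse→Band A ($291M), Solara→Band B ($612M), PeakComm→Band E ($869M) — total 291+612+869 = $1772M.
Column-greedy (each band in turn goes to its best remaining operator) gives $1704M, worse by 68.
Swapping Pulse↔PeakComm (Pulse→Band E $590M, PeakComm→Band A $502M) loses 68.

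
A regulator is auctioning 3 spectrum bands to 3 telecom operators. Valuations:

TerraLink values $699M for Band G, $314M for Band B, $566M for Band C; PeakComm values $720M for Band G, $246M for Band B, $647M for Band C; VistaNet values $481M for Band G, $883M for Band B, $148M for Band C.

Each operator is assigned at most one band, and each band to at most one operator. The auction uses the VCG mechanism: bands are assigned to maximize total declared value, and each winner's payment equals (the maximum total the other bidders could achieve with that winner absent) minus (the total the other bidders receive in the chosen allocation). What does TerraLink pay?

TerraLink pays $73M.

Efficient allocation: TerraLink→Band G ($699M), PeakComm→Band C ($647M), VistaNet→Band B ($883M); total welfare W = $2229M.
TerraLink receives Band G at value $699M, so the others get W − 699 = $1530M.
Without TerraLink: best allocation of the remaining 2 bidders over all 3 bands is PeakComm→Band G ($720M), VistaNet→Band B ($883M), total $1603M.
VCG payment = (others' best without TerraLink) − (others' welfare with TerraLink) = 1603 − 1530 = $73M.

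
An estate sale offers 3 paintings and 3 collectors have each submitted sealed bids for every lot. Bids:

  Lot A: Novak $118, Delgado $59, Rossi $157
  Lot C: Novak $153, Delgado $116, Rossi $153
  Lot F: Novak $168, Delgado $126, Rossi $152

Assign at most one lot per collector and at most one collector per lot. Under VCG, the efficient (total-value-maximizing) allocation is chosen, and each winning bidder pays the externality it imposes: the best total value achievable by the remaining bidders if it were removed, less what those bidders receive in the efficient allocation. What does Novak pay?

Efficient allocation: Novak→Lot F ($168), Delgado→Lot C ($116), Rossi→Lot A ($157); total welfare W = $441.
Novak receives Lot F at value $168, so the others get W − 168 = $273.
Without Novak: best allocation of the remaining 2 bidders over all 3 lots is Delgado→Lot F ($126), Rossi→Lot A ($157), total $283.
VCG payment = (others' best without Novak) − (others' welfare with Novak) = 283 − 273 = $10.

Novak pays $10.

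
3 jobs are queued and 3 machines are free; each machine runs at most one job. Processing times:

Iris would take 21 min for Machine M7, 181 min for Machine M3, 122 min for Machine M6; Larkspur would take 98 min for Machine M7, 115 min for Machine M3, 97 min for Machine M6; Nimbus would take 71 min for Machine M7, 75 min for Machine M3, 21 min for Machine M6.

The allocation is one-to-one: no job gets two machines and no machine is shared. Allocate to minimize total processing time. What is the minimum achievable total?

Treat this as an assignment problem: match each job to one machine.
Optimal: Iris→Machine M7 (21 min), Larkspur→Machine M3 (115 min), Nimbus→Machine M6 (21 min) — total 21+115+21 = 157 min.
Column-greedy (each machine in turn goes to its cheapest remaining job) gives 193 min, worse by 36.
Next-best assignment: Iris→Machine M7, Larkspur→Machine M6, Nimbus→Machine M3 = 193 min.

Min total: 157 min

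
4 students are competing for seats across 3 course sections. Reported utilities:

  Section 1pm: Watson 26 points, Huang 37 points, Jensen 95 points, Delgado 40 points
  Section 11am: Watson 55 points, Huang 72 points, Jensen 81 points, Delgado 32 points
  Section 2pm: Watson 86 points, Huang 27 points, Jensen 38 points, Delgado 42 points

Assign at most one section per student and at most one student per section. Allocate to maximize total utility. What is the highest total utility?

This is the linear assignment problem.
Optimal: Jensen→Section 1pm (95 points), Huang→Section 11am (72 points), Watson→Section 2pm (86 points) — total 95+72+86 = 253 points.
Swapping Huang↔Jensen (Huang→Section 1pm 37 points, Jensen→Section 11am 81 points) loses 49.
Checked against all permutations: 253 points is optimal.

Max total: 253 points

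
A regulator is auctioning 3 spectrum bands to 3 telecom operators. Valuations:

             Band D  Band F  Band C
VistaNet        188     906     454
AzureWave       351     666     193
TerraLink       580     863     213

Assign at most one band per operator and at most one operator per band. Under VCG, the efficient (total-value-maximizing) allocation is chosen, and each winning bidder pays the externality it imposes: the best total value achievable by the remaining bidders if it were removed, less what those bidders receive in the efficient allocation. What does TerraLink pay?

TerraLink pays $137M.

Efficient allocation: VistaNet→Band C ($454M), AzureWave→Band F ($666M), TerraLink→Band D ($580M); total welfare W = $1700M.
TerraLink receives Band D at value $580M, so the others get W − 580 = $1120M.
Without TerraLink: best allocation of the remaining 2 bidders over all 3 bands is VistaNet→Band F ($906M), AzureWave→Band D ($351M), total $1257M.
VCG payment = (others' best without TerraLink) − (others' welfare with TerraLink) = 1257 − 1120 = $137M.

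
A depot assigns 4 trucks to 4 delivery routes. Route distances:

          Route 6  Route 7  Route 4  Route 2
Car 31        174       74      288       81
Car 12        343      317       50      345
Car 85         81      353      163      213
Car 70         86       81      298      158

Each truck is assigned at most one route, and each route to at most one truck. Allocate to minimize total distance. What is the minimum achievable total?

Optimal: Car 31→Route 2 (81 km), Car 12→Route 4 (50 km), Car 85→Route 6 (81 km), Car 70→Route 7 (81 km) — total 81+50+81+81 = 293 km.
Min-entry greedy (repeatedly take the single cheapest remaining cell) gives 363 km, worse by 70.
Next-best assignment: Car 31→Route 7, Car 12→Route 4, Car 85→Route 6, Car 70→Route 2 = 363 km.
Swapping Car 70↔Car 12 (Car 70→Route 4 298 km, Car 12→Route 7 317 km) adds 484.

Min total: 293 km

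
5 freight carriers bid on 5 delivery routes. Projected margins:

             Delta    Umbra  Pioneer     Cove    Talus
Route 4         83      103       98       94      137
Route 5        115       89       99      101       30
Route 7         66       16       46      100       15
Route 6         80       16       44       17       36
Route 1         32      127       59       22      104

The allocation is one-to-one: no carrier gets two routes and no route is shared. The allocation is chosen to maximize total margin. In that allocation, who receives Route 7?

Cove receives Route 7.

Optimal: Delta→Route 6 ($80k), Umbra→Route 1 ($127k), Pioneer→Route 5 ($99k), Cove→Route 7 ($100k), Talus→Route 4 ($137k) — total 80+127+99+100+137 = $543k.
Max-entry greedy (repeatedly take the single best remaining cell) gives $523k, worse by 20.
Cove's own top route is Route 5 ($101k), but forcing Cove→Route 5 and reassigning the rest optimally gives only $491k — worse by 52.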